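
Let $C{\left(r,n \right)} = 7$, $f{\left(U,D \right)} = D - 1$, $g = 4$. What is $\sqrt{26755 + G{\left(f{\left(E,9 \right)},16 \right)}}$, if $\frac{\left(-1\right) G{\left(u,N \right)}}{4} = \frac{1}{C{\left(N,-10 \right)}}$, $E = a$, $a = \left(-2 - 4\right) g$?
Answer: $\frac{3 \sqrt{145663}}{7} \approx 163.57$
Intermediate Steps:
$a = -24$ ($a = \left(-2 - 4\right) 4 = \left(-6\right) 4 = -24$)
$E = -24$
$f{\left(U,D \right)} = -1 + D$
$G{\left(u,N \right)} = - \frac{4}{7}$
$\sqrt{26755 + G{\left(f{\left(E,9 \right)},16 \right)}} = \sqrt{26755 - \frac{4}{7}} = \sqrt{\frac{187281}{7}} = \frac{3 \sqrt{145663}}{7}$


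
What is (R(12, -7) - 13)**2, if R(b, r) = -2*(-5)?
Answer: 9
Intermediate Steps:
R(b, r) = 10
(R(12, -7) - 13)**2 = (10 - 13)**2 = (-3)**2 = 9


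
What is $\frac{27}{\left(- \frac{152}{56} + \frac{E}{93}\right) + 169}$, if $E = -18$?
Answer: $\frac{1953}{12014} \approx 0.16256$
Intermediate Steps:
$\frac{27}{\left(- \frac{152}{56} + \frac{E}{93}\right) + 169} = \frac{27}{\left(- \frac{152}{56} - \frac{18}{93}\right) + 169} = \frac{27}{\left(\left(-152\right) \frac{1}{56} - \frac{6}{31}\right) + 169} = \frac{27}{\left(- \frac{19}{7} - \frac{6}{31}\right) + 169} = \frac{27}{- \frac{631}{217} + 169} = \frac{27}{\frac{36042}{217}} = 27 \cdot \frac{217}{36042} = \frac{1953}{12014}$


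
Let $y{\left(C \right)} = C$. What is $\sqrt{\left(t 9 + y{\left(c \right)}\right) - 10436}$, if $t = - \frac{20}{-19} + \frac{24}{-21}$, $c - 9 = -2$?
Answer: $\frac{i \sqrt{184492945}}{133} \approx 102.13 i$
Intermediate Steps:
$c = 7$ ($c = 9 - 2 = 7$)
$t = - \frac{12}{133}$ ($t = \left(-20\right) \left(- \frac{1}{19}\right) + 24 \left(- \frac{1}{21}\right) = \frac{20}{19} - \frac{8}{7} = - \frac{12}{133} \approx -0.090226$)
$\sqrt{\left(t 9 + y{\left(c \right)}\right) - 10436} = \sqrt{\left(\left(- \frac{12}{133}\right) 9 + 7\right) - 10436} = \sqrt{\left(- \frac{108}{133} + 7\right) - 10436} = \sqrt{\frac{823}{133} - 10436} = \sqrt{- \frac{1387165}{133}} = \frac{i \sqrt{184492945}}{133}$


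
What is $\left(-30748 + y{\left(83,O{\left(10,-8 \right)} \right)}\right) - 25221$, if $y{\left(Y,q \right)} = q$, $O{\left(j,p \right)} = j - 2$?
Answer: $-55961$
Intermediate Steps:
$O{\left(j,p \right)} = -2 + j$ ($O{\left(j,p \right)} = j - 2 = -2 + j$)
$\left(-30748 + y{\left(83,O{\left(10,-8 \right)} \right)}\right) - 25221 = \left(-30748 + \left(-2 + 10\right)\right) - 25221 = \left(-30748 + 8\right) - 25221 = -30740 - 25221 = -55961$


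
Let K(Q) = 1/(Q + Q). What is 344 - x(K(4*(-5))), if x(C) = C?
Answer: 13761/40 ≈ 344.02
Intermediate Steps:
K(Q) = 1/(2*Q)
344 - x(K(4*(-5))) = 344 - 1/(2*(4*(-5))) = 344 - 1/(2*(-20)) = 344 - (-1)/(2*20) = 344 - 1*(-1/40) = 344 + 1/40 = 13761/40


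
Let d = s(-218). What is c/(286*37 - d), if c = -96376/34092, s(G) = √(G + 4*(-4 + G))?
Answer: -127481354/477202045545 - 12047*I*√1106/477202045545 ≈ -0.00026714 - 8.3956e-7*I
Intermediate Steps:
s(G) = √(-16 + 5*G) (s(G) = √(G + (-16 + 4*G)) = √(-16 + 5*G))
c = -24094/8523 (c = -96376*1/34092 = -24094/8523 ≈ -2.8269)
d = I*√1106 (d = √(-16 + 5*(-218)) = √(-16 - 1090) = √(-1106) = I*√1106 ≈ 33.257*I)
c/(286*37 - d) = -24094/(8523*(286*37 - I*√1106)) = -24094/(8523*(10582 - I*√1106))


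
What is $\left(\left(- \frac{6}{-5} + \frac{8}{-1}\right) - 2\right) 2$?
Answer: $- \frac{88}{5} \approx -17.6$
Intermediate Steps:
$\left(\left(- \frac{6}{-5} + \frac{8}{-1}\right) - 2\right) 2 = \left(\left(\left(-6\right) \left(- \frac{1}{5}\right) + 8 \left(-1\right)\right) - 2\right) 2 = \left(\left(\frac{6}{5} - 8\right) - 2\right) 2 = \left(- \frac{34}{5} - 2\right) 2 = \left(- \frac{44}{5}\right) 2 = - \frac{88}{5}$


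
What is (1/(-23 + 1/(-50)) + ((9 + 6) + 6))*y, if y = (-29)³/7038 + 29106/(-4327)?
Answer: -7486657430951/35051893326 ≈ -213.59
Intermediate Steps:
y = -310379231/30453426 (y = -24389*1/7038 + 29106*(-1/4327) = -24389/7038 - 29106/4327 = -310379231/30453426 ≈ -10.192)
(1/(-23 + 1/(-50)) + ((9 + 6) + 6))*y = (1/(-23 + 1/(-50)) + ((9 + 6) + 6))*(-310379231/30453426) = (1/(-23 - 1/50) + (15 + 6))*(-310379231/30453426) = (1/(-1151/50) + 21)*(-310379231/30453426) = (-50/1151 + 21)*(-310379231/30453426) = (24121/1151)*(-310379231/30453426) = -7486657430951/35051893326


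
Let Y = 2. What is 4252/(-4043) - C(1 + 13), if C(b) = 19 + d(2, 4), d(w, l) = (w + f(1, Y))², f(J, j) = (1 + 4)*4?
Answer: -2037881/4043 ≈ -504.05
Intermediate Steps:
f(J, j) = 20 (f(J, j) = 5*4 = 20)
d(w, l) = (20 + w)² (d(w, l) = (w + 20)² = (20 + w)²)
C(b) = 503 (C(b) = 19 + (20 + 2)² = 19 + 22² = 19 + 484 = 503)
4252/(-4043) - C(1 + 13) = 4252/(-4043) - 1*503 = 4252*(-1/4043) - 503 = -4252/4043 - 503 = -2037881/4043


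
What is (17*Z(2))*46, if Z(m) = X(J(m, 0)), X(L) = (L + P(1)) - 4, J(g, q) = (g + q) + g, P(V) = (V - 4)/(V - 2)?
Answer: 2346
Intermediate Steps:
P(V) = (-4 + V)/(-2 + V)
J(g, q) = q + 2*g
X(L) = -1 + L (X(L) = (L + (-4 + 1)/(-2 + 1)) - 4 = (L - 3/(-1)) - 4 = (L - 1*(-3)) - 4 = (L + 3) - 4 = (3 + L) - 4 = -1 + L)
Z(m) = -1 + 2*m (Z(m) = -1 + (0 + 2*m) = -1 + 2*m)
(17*Z(2))*46 = (17*(-1 + 2*2))*46 = (17*(-1 + 4))*46 = (17*3)*46 = 51*46 = 2346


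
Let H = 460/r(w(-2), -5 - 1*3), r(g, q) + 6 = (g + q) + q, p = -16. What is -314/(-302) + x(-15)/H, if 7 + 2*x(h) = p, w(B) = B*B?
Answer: 4499/3020 ≈ 1.4897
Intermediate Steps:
w(B) = B²
x(h) = -23/2 (x(h) = -7/2 + (½)*(-16) = -7/2 - 8 = -23/2)
r(g, q) = -6 + g + 2*q (r(g, q) = -6 + ((g + q) + q) = -6 + (g + 2*q) = -6 + g + 2*q)
H = -230/9 (H = 460/(-6 + (-2)² + 2*(-5 - 1*3)) = 460/(-6 + 4 + 2*(-5 - 3)) = 460/(-6 + 4 + 2*(-8)) = 460/(-6 + 4 - 16) = 460/(-18) = 460*(-1/18) = -230/9 ≈ -25.556)
-314/(-302) + x(-15)/H = -314/(-302) - 23/(2*(-230/9)) = -314*(-1/302) - 23/2*(-9/230) = 157/151 + 9/20 = 4499/3020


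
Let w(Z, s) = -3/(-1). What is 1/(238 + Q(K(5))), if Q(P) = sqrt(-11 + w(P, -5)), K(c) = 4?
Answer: 119/28326 - I*sqrt(2)/28326 ≈ 0.0042011 - 4.9926e-5*I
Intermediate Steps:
w(Z, s) = 3 (w(Z, s) = -3*(-1) = 3)
Q(P) = 2*I*sqrt(2) (Q(P) = sqrt(-11 + 3) = sqrt(-8) = 2*I*sqrt(2))
1/(238 + Q(K(5))) = 1/(238 + 2*I*sqrt(2))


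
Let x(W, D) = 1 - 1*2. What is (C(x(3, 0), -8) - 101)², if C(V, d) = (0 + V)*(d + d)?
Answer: 7225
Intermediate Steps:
x(W, D) = -1 (x(W, D) = 1 - 2 = -1)
C(V, d) = 2*V*d (C(V, d) = V*(2*d) = 2*V*d)
(C(x(3, 0), -8) - 101)² = (2*(-1)*(-8) - 101)² = (16 - 101)² = (-85)² = 7225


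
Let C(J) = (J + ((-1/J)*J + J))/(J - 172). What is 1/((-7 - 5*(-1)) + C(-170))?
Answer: -342/343 ≈ -0.99708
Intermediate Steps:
C(J) = (-1 + 2*J)/(-172 + J) (C(J) = (J + (-1 + J))/(-172 + J) = (-1 + 2*J)/(-172 + J))
1/((-7 - 5*(-1)) + C(-170)) = 1/((-7 - 5*(-1)) + (-1 + 2*(-170))/(-172 - 170)) = 1/((-7 + 5) + (-1 - 340)/(-342)) = 1/(-2 - 1/342*(-341)) = 1/(-2 + 341/342) = 1/(-343/342) = -342/343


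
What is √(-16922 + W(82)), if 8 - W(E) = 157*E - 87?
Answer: I*√29701 ≈ 172.34*I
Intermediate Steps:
W(E) = 95 - 157*E (W(E) = 8 - (157*E - 87) = 8 - (-87 + 157*E) = 8 + (87 - 157*E) = 95 - 157*E)
√(-16922 + W(82)) = √(-16922 + (95 - 157*82)) = √(-16922 + (95 - 12874)) = √(-16922 - 12779) = √(-29701) = I*√29701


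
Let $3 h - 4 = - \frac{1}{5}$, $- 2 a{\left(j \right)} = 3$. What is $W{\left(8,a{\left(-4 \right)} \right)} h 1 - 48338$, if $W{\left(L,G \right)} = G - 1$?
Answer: $- \frac{290047}{6} \approx -48341.0$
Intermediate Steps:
$a{\left(j \right)} = - \frac{3}{2}$ ($a{\left(j \right)} = \left(- \frac{1}{2}\right) 3 = - \frac{3}{2}$)
$h = \frac{19}{15}$ ($h = \frac{4}{3} + \frac{\left(-1\right) \frac{1}{5}}{3} = \frac{4}{3} + \frac{1}{3} \left(- \frac{1}{5}\right) = \frac{4}{3} - \frac{1}{15} = \frac{19}{15} \approx 1.2667$)
$W{\left(L,G \right)} = -1 + G$
$W{\left(8,a{\left(-4 \right)} \right)} h 1 - 48338 = \left(-1 - \frac{3}{2}\right) \frac{19}{15} \cdot 1 - 48338 = \left(- \frac{5}{2}\right) \frac{19}{15} - 48338 = - \frac{19}{6} - 48338 = - \frac{290047}{6}$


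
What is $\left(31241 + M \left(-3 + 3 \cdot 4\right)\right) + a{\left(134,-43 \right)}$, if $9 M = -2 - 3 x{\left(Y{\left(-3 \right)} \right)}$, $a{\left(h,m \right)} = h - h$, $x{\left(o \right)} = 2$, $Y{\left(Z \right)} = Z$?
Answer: $31233$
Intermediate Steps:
$a{\left(h,m \right)} = 0$
$M = - \frac{8}{9}$ ($M = \frac{-2 - 6}{9} = \frac{1}{9} \left(-8\right) = - \frac{8}{9} \approx -0.88889$)
$\left(31241 + M \left(-3 + 3 \cdot 4\right)\right) + a{\left(134,-43 \right)} = \left(31241 - \frac{8 \left(-3 + 3 \cdot 4\right)}{9}\right) + 0 = \left(31241 - \frac{8 \left(-3 + 12\right)}{9}\right) + 0 = \left(31241 - 8\right) + 0 = 31233 + 0 = 31233$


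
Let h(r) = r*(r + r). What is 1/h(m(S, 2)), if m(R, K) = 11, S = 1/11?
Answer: 1/242 ≈ 0.0041322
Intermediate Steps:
S = 1/11 ≈ 0.090909
h(r) = 2*r² (h(r) = r*(2*r) = 2*r²)
1/h(m(S, 2)) = 1/(2*11²) = 1/(2*121) = 1/242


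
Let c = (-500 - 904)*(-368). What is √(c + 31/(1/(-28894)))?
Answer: I*√379042 ≈ 615.66*I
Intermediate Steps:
c = 516672 (c = -1404*(-368) = 516672)
√(c + 31/(1/(-28894))) = √(516672 + 31/(1/(-28894))) = √(516672 + 31/(-1/28894)) = √(516672 + 31*(-28894)) = √(516672 - 895714) = √(-379042) = I*√379042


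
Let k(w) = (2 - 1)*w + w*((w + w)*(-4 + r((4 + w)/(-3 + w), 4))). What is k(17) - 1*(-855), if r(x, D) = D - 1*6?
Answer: -2596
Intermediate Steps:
r(x, D) = -6 + D (r(x, D) = D - 6 = -6 + D)
k(w) = w - 12*w² (k(w) = (2 - 1)*w + w*((w + w)*(-4 + (-6 + 4))) = 1*w + w*((2*w)*(-4 - 2)) = w + w*((2*w)*(-6)) = w + w*(-12*w) = w - 12*w²)
k(17) - 1*(-855) = 17*(1 - 12*17) - 1*(-855) = 17*(1 - 204) + 855 = 17*(-203) + 855 = -3451 + 855 = -2596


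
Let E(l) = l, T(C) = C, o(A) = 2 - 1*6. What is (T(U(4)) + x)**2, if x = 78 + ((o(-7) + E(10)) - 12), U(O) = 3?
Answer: 5625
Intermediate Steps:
o(A) = -4 (o(A) = 2 - 6 = -4)
x = 72 (x = 78 + ((-4 + 10) - 12) = 78 + (6 - 12) = 78 - 6 = 72)
(T(U(4)) + x)**2 = (3 + 72)**2 = 75**2 = 5625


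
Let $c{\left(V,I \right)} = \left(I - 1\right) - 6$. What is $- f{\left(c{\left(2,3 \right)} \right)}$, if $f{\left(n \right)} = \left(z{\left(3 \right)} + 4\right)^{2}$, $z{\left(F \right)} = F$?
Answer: $-49$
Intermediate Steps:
$c{\left(V,I \right)} = -7 + I$ ($c{\left(V,I \right)} = \left(-1 + I\right) - 6 = -7 + I$)
$f{\left(n \right)} = 49$ ($f{\left(n \right)} = \left(3 + 4\right)^{2} = 7^{2} = 49$)
$- f{\left(c{\left(2,3 \right)} \right)} = \left(-1\right) 49 = -49$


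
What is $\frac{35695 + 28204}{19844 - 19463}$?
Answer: $\frac{63899}{381} \approx 167.71$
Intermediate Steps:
$\frac{35695 + 28204}{19844 - 19463} = \frac{63899}{381}$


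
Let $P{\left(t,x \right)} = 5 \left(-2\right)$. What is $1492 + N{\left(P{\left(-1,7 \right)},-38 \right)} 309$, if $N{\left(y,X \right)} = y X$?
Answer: $118912$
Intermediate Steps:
$P{\left(t,x \right)} = -10$
$N{\left(y,X \right)} = X y$
$1492 + N{\left(P{\left(-1,7 \right)},-38 \right)} 309 = 1492 + \left(-38\right) \left(-10\right) 309 = 1492 + 380 \cdot 309 = 1492 + 117420 = 118912$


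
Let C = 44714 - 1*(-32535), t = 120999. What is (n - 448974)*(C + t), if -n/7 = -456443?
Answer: 544414185496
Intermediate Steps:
n = 3195101 (n = -7*(-456443) = 3195101)
C = 77249 (C = 44714 + 32535 = 77249)
(n - 448974)*(C + t) = (3195101 - 448974)*(77249 + 120999) = 2746127*198248 = 544414185496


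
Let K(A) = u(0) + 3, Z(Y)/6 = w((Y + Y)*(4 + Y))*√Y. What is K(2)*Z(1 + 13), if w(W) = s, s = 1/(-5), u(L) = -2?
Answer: -6*√14/5 ≈ -4.4900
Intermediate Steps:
s = -⅕ ≈ -0.20000
w(W) = -⅕
Z(Y) = -6*√Y/5 (Z(Y) = 6*(-√Y/5) = -6*√Y/5)
K(A) = 1 (K(A) = -2 + 3 = 1)
K(2)*Z(1 + 13) = 1*(-6*√(1 + 13)/5) = 1*(-6*√14/5) = -6*√14/5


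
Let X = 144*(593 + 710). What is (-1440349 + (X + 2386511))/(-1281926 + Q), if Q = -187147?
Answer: -1133794/1469073 ≈ -0.77178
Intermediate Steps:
X = 187632 (X = 144*1303 = 187632)
(-1440349 + (X + 2386511))/(-1281926 + Q) = (-1440349 + (187632 + 2386511))/(-1281926 - 187147) = (-1440349 + 2574143)/(-1469073) = 1133794*(-1/1469073) = -1133794/1469073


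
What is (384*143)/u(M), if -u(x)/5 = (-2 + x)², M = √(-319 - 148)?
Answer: -54912/(5*(2 - I*√467)²) ≈ 22.921 - 4.2793*I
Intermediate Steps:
M = I*√467 (M = √(-467) = I*√467 ≈ 21.61*I)
u(x) = -5*(-2 + x)²
(384*143)/u(M) = (384*143)/((-5*(-2 + I*√467)²)) = 54912*(-1/(5*(-2 + I*√467)²)) = -54912/(5*(-2 + I*√467)²)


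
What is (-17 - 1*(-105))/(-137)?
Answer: -88/137 ≈ -0.64234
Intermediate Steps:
(-17 - 1*(-105))/(-137) = -(-17 + 105)/137 = -1/137*88 = -88/137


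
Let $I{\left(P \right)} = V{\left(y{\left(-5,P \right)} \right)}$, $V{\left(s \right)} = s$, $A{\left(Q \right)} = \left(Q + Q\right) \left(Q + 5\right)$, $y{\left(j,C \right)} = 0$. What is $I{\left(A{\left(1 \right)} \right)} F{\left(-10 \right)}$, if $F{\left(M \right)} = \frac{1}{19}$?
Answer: $0$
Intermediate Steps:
$A{\left(Q \right)} = 2 Q \left(5 + Q\right)$
$F{\left(M \right)} = \frac{1}{19}$
$I{\left(P \right)} = 0$
$I{\left(A{\left(1 \right)} \right)} F{\left(-10 \right)} = 0 \cdot \frac{1}{19} = 0$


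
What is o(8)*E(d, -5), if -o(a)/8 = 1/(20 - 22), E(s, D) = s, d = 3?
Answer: 12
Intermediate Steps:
o(a) = 4 (o(a) = -8/(20 - 22) = -8/(-2) = -8*(-½) = 4)
o(8)*E(d, -5) = 4*3 = 12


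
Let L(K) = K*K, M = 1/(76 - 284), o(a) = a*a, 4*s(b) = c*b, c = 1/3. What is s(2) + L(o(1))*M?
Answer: 101/624 ≈ 0.16186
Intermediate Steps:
c = ⅓ ≈ 0.33333
s(b) = b/12 (s(b) = (b/3)/4 = b/12)
o(a) = a²
M = -1/208 (M = 1/(-208) = -1/208 ≈ -0.0048077)
L(K) = K²
s(2) + L(o(1))*M = (1/12)*2 + (1²)²*(-1/208) = ⅙ + 1²*(-1/208) = ⅙ + 1*(-1/208) = ⅙ - 1/208 = 101/624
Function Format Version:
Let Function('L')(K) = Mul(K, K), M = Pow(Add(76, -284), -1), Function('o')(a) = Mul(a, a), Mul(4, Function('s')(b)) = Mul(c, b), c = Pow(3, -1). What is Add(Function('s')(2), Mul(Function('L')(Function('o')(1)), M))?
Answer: Rational(101, 624) ≈ 0.16186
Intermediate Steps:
c = Rational(1, 3) ≈ 0.33333
Function('s')(b) = Mul(Rational(1, 12), b) (Function('s')(b) = Mul(Rational(1, 4), Mul(Rational(1, 3), b)) = Mul(Rational(1, 12), b))
Function('o')(a) = Pow(a, 2)
M = Rational(-1, 208) (M = Pow(-208, -1) = Rational(-1, 208) ≈ -0.0048077)
Function('L')(K) = Pow(K, 2)
Add(Function('s')(2), Mul(Function('L')(Function('o')(1)), M)) = Add(Mul(Rational(1, 12), 2), Mul(Pow(Pow(1, 2), 2), Rational(-1, 208))) = Add(Rational(1, 6), Mul(Pow(1, 2), Rational(-1, 208))) = Add(Rational(1, 6), Mul(1, Rational(-1, 208))) = Add(Rational(1, 6), Rational(-1, 208)) = Rational(101, 624)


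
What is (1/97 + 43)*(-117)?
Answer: -488124/97 ≈ -5032.2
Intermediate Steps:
(1/97 + 43)*(-117) = (4172/97)*(-117) = -488124/97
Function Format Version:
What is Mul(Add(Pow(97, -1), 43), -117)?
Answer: Rational(-488124, 97) ≈ -5032.2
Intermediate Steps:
Mul(Add(Pow(97, -1), 43), -117) = Mul(Add(Rational(1, 97), 43), -117) = Mul(Rational(4172, 97), -117) = Rational(-488124, 97)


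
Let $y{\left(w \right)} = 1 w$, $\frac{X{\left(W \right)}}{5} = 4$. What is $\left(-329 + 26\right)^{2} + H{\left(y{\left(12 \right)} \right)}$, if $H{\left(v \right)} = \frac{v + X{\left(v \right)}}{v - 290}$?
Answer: $\frac{12761435}{139} \approx 91809.0$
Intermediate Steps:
$X{\left(W \right)} = 20$ ($X{\left(W \right)} = 5 \cdot 4 = 20$)
$y{\left(w \right)} = w$
$H{\left(v \right)} = \frac{20 + v}{-290 + v}$ ($H{\left(v \right)} = \frac{v + 20}{v - 290} = \frac{20 + v}{-290 + v}$)
$\left(-329 + 26\right)^{2} + H{\left(y{\left(12 \right)} \right)} = \left(-329 + 26\right)^{2} + \frac{20 + 12}{-290 + 12} = \left(-303\right)^{2} + \frac{1}{-278} \cdot 32 = 91809 - \frac{16}{139} = \frac{12761435}{139}$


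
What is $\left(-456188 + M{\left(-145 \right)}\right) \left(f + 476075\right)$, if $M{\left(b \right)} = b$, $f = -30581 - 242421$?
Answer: $-92668911309$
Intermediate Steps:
$f = -273002$
$\left(-456188 + M{\left(-145 \right)}\right) \left(f + 476075\right) = \left(-456188 - 145\right) \left(-273002 + 476075\right) = \left(-456333\right) 203073 = -92668911309$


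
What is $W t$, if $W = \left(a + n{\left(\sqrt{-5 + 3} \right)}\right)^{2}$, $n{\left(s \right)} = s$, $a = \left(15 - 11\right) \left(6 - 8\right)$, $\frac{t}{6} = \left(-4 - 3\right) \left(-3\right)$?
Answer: $7812 - 2016 i \sqrt{2} \approx 7812.0 - 2851.1 i$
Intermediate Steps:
$t = 126$ ($t = 6 \left(-4 - 3\right) \left(-3\right) = 6 \left(\left(-7\right) \left(-3\right)\right) = 6 \cdot 21 = 126$)
$a = -8$ ($a = 4 \left(-2\right) = -8$)
$W = \left(-8 + i \sqrt{2}\right)^{2}$ ($W = \left(-8 + \sqrt{-5 + 3}\right)^{2} = \left(-8 + \sqrt{-2}\right)^{2} = \left(-8 + i \sqrt{2}\right)^{2} \approx 62.0 - 22.627 i$)
$W t = \left(8 - i \sqrt{2}\right)^{2} \cdot 126 = 126 \left(8 - i \sqrt{2}\right)^{2}$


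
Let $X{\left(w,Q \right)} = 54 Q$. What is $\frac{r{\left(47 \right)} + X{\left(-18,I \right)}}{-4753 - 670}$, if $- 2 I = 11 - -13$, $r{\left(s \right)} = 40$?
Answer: $\frac{608}{5423} \approx 0.11212$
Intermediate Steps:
$I = -12$ ($I = - \frac{11 - -13}{2} = - \frac{11 + 13}{2} = \left(- \frac{1}{2}\right) 24 = -12$)
$\frac{r{\left(47 \right)} + X{\left(-18,I \right)}}{-4753 - 670} = \frac{40 + 54 \left(-12\right)}{-4753 - 670} = \frac{40 - 648}{-5423} = \left(-608\right) \left(- \frac{1}{5423}\right) = \frac{608}{5423}$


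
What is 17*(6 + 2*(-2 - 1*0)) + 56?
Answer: 90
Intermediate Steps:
17*(6 + 2*(-2 - 1*0)) + 56 = 17*(6 + 2*(-2 + 0)) + 56 = 17*(6 + 2*(-2)) + 56 = 17*(6 - 4) + 56 = 17*2 + 56 = 34 + 56 = 90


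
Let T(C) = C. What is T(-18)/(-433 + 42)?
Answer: 18/391 ≈ 0.046036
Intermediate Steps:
T(-18)/(-433 + 42) = -18/(-433 + 42) = -18/(-391) = -18*(-1/391) = 18/391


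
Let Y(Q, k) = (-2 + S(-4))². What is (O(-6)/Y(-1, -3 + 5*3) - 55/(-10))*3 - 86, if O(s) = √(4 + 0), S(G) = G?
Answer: -208/3 ≈ -69.333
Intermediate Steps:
O(s) = 2 (O(s) = √4 = 2)
Y(Q, k) = 36 (Y(Q, k) = (-2 - 4)² = (-6)² = 36)
(O(-6)/Y(-1, -3 + 5*3) - 55/(-10))*3 - 86 = (2/36 - 55/(-10))*3 - 86 = (2*(1/36) - 55*(-⅒))*3 - 86 = (1/18 + 11/2)*3 - 86 = (50/9)*3 - 86 = 50/3 - 86 = -208/3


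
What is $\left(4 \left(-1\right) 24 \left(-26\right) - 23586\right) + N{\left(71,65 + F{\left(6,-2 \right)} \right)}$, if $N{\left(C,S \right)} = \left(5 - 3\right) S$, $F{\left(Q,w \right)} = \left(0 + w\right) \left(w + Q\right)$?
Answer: $-20976$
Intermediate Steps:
$F{\left(Q,w \right)} = w \left(Q + w\right)$
$N{\left(C,S \right)} = 2 S$
$\left(4 \left(-1\right) 24 \left(-26\right) - 23586\right) + N{\left(71,65 + F{\left(6,-2 \right)} \right)} = \left(4 \left(-1\right) 24 \left(-26\right) - 23586\right) + 2 \left(65 - 2 \left(6 - 2\right)\right) = \left(\left(-4\right) 24 \left(-26\right) - 23586\right) + 2 \left(65 - 8\right) = \left(\left(-96\right) \left(-26\right) - 23586\right) + 2 \left(65 - 8\right) = \left(2496 - 23586\right) + 2 \cdot 57 = -21090 + 114 = -20976$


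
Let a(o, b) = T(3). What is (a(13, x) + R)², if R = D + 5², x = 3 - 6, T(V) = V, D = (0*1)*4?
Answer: 784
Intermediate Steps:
D = 0 (D = 0*4 = 0)
x = -3
a(o, b) = 3
R = 25 (R = 0 + 5² = 0 + 25 = 25)
(a(13, x) + R)² = (3 + 25)² = 28² = 784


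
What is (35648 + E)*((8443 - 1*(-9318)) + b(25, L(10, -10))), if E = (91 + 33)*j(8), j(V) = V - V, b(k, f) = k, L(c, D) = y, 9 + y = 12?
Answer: 634035328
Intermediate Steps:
y = 3 (y = -9 + 12 = 3)
L(c, D) = 3
j(V) = 0
E = 0 (E = (91 + 33)*0 = 124*0 = 0)
(35648 + E)*((8443 - 1*(-9318)) + b(25, L(10, -10))) = (35648 + 0)*((8443 - 1*(-9318)) + 25) = 35648*((8443 + 9318) + 25) = 35648*(17761 + 25) = 35648*17786 = 634035328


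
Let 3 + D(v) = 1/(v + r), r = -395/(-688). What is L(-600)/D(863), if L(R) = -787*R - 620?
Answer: -280184069620/1781729 ≈ -1.5725e+5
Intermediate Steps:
r = 395/688 (r = -395*(-1/688) = 395/688 ≈ 0.57413)
L(R) = -620 - 787*R
D(v) = -3 + 1/(395/688 + v) (D(v) = -3 + 1/(v + 395/688) = -3 + 1/(395/688 + v))
L(-600)/D(863) = (-620 - 787*(-600))/(((-497 - 2064*863)/(395 + 688*863))) = (-620 + 472200)/(((-497 - 1781232)/(395 + 593744))) = 471580/((-1781729/594139)) = 471580/(((1/594139)*(-1781729))) = 471580/(-1781729/594139) = 471580*(-594139/1781729) = -280184069620/1781729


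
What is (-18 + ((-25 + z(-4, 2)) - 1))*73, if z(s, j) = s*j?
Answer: -3796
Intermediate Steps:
z(s, j) = j*s
(-18 + ((-25 + z(-4, 2)) - 1))*73 = (-18 + ((-25 + 2*(-4)) - 1))*73 = (-18 + ((-25 - 8) - 1))*73 = (-18 + (-33 - 1))*73 = (-18 - 34)*73 = -52*73 = -3796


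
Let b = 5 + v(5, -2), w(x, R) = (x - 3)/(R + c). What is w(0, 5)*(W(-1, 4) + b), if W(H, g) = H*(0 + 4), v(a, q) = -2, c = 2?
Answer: 3/7 ≈ 0.42857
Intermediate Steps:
w(x, R) = (-3 + x)/(2 + R) (w(x, R) = (x - 3)/(R + 2) = (-3 + x)/(2 + R))
W(H, g) = 4*H (W(H, g) = H*4 = 4*H)
b = 3 (b = 5 - 2 = 3)
w(0, 5)*(W(-1, 4) + b) = ((-3 + 0)/(2 + 5))*(4*(-1) + 3) = (-3/7)*(-4 + 3) = ((⅐)*(-3))*(-1) = -3/7*(-1) = 3/7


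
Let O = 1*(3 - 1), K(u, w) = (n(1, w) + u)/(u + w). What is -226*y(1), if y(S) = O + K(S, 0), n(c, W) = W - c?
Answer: -452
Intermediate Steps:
K(u, w) = (-1 + u + w)/(u + w) (K(u, w) = ((w - 1*1) + u)/(u + w) = ((w - 1) + u)/(u + w) = ((-1 + w) + u)/(u + w) = (-1 + u + w)/(u + w))
O = 2 (O = 1*2 = 2)
y(S) = 2 + (-1 + S)/S (y(S) = 2 + (-1 + S + 0)/(S + 0) = 2 + (-1 + S)/S)
-226*y(1) = -226*(3 - 1/1) = -226*(3 - 1*1) = -226*(3 - 1) = -226*2 = -452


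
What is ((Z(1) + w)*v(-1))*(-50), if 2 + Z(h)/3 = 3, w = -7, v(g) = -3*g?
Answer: 600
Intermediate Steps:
Z(h) = 3 (Z(h) = -6 + 3*3 = -6 + 9 = 3)
((Z(1) + w)*v(-1))*(-50) = ((3 - 7)*(-3*(-1)))*(-50) = -4*3*(-50) = -12*(-50) = 600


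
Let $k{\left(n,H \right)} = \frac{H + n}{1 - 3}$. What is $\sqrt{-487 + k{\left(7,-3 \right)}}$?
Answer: $i \sqrt{489} \approx 22.113 i$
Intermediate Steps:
$k{\left(n,H \right)} = - \frac{H}{2} - \frac{n}{2}$ ($k{\left(n,H \right)} = \frac{H + n}{-2} = \left(H + n\right) \left(- \frac{1}{2}\right) = - \frac{H}{2} - \frac{n}{2}$)
$\sqrt{-487 + k{\left(7,-3 \right)}} = \sqrt{-487 - 2} = \sqrt{-489} = i \sqrt{489}$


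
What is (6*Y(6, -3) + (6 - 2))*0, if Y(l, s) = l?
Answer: 0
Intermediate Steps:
(6*Y(6, -3) + (6 - 2))*0 = (6*6 + (6 - 2))*0 = (36 + 4)*0 = 40*0 = 0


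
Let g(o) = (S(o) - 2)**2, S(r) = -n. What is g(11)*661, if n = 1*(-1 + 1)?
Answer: 2644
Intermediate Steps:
n = 0 (n = 1*0 = 0)
S(r) = 0 (S(r) = -1*0 = 0)
g(o) = 4 (g(o) = (0 - 2)**2 = (-2)**2 = 4)
g(11)*661 = 4*661 = 2644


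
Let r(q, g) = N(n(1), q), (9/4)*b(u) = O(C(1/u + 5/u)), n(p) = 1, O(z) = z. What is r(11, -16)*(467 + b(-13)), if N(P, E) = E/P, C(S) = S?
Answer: 200255/39 ≈ 5134.7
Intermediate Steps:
b(u) = 8/(3*u) (b(u) = 4*(1/u + 5/u)/9 = 4*(6/u)/9 = 8/(3*u))
r(q, g) = q (r(q, g) = q/1 = q*1 = q)
r(11, -16)*(467 + b(-13)) = 11*(467 + (8/3)/(-13)) = 11*(467 + (8/3)*(-1/13)) = 11*(467 - 8/39) = 11*(18205/39) = 200255/39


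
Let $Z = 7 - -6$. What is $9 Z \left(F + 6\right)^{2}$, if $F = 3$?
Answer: $9477$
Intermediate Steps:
$Z = 13$ ($Z = 7 + 6 = 13$)
$9 Z \left(F + 6\right)^{2} = 9 \cdot 13 \left(3 + 6\right)^{2} = 117 \cdot 9^{2} = 117 \cdot 81 = 9477$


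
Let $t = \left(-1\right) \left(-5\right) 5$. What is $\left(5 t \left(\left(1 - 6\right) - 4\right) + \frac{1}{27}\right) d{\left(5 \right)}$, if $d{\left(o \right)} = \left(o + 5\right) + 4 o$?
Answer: $- \frac{303740}{9} \approx -33749.0$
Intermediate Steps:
$d{\left(o \right)} = 5 + 5 o$ ($d{\left(o \right)} = \left(5 + o\right) + 4 o = 5 + 5 o$)
$t = 25$ ($t = 5 \cdot 5 = 25$)
$\left(5 t \left(\left(1 - 6\right) - 4\right) + \frac{1}{27}\right) d{\left(5 \right)} = \left(5 \cdot 25 \left(\left(1 - 6\right) - 4\right) + \frac{1}{27}\right) \left(5 + 5 \cdot 5\right) = \left(125 \left(\left(1 - 6\right) - 4\right) + \frac{1}{27}\right) \left(5 + 25\right) = \left(125 \left(-5 - 4\right) + \frac{1}{27}\right) 30 = \left(125 \left(-9\right) + \frac{1}{27}\right) 30 = \left(-1125 + \frac{1}{27}\right) 30 = \left(- \frac{30374}{27}\right) 30 = - \frac{303740}{9}$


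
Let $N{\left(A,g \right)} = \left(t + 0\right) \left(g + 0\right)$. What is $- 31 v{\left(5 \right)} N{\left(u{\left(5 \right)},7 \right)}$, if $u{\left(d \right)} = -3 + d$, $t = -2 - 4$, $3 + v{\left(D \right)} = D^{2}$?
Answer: $28644$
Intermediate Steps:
$v{\left(D \right)} = -3 + D^{2}$
$t = -6$
$N{\left(A,g \right)} = - 6 g$ ($N{\left(A,g \right)} = \left(-6 + 0\right) \left(g + 0\right) = - 6 g$)
$- 31 v{\left(5 \right)} N{\left(u{\left(5 \right)},7 \right)} = - 31 \left(-3 + 5^{2}\right) \left(\left(-6\right) 7\right) = - 31 \left(-3 + 25\right) \left(-42\right) = \left(-31\right) 22 \left(-42\right) = \left(-682\right) \left(-42\right) = 28644$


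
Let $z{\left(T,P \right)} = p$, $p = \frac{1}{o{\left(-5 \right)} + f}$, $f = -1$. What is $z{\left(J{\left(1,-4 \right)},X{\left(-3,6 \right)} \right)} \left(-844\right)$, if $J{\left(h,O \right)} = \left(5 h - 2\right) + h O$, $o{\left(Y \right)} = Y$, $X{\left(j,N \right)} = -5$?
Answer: $\frac{422}{3} \approx 140.67$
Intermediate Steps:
$p = - \frac{1}{6}$ ($p = \frac{1}{-5 - 1} = \frac{1}{-6} = - \frac{1}{6} \approx -0.16667$)
$J{\left(h,O \right)} = -2 + 5 h + O h$ ($J{\left(h,O \right)} = \left(-2 + 5 h\right) + O h = -2 + 5 h + O h$)
$z{\left(T,P \right)} = - \frac{1}{6}$
$z{\left(J{\left(1,-4 \right)},X{\left(-3,6 \right)} \right)} \left(-844\right) = \left(- \frac{1}{6}\right) \left(-844\right) = \frac{422}{3}$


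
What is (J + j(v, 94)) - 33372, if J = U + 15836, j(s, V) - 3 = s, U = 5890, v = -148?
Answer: -11791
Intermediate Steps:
j(s, V) = 3 + s
J = 21726 (J = 5890 + 15836 = 21726)
(J + j(v, 94)) - 33372 = (21726 + (3 - 148)) - 33372 = (21726 - 145) - 33372 = 21581 - 33372 = -11791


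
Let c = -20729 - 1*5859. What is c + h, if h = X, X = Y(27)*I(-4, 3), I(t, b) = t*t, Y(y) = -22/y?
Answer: -718228/27 ≈ -26601.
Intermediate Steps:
c = -26588 (c = -20729 - 5859 = -26588)
I(t, b) = t**2
X = -352/27 (X = -22/27*(-4)**2 = -22*1/27*16 = -22/27*16 = -352/27 ≈ -13.037)
h = -352/27 ≈ -13.037
c + h = -26588 - 352/27 = -718228/27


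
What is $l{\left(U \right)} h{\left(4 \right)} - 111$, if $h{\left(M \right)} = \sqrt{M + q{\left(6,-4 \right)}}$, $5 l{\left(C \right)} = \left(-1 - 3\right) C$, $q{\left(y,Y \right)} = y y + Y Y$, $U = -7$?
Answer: $-111 + \frac{56 \sqrt{14}}{5} \approx -69.093$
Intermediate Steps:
$q{\left(y,Y \right)} = Y^{2} + y^{2}$ ($q{\left(y,Y \right)} = y^{2} + Y^{2} = Y^{2} + y^{2}$)
$l{\left(C \right)} = - \frac{4 C}{5}$ ($l{\left(C \right)} = \frac{\left(-1 - 3\right) C}{5} = \frac{\left(-4\right) C}{5} = - \frac{4 C}{5}$)
$h{\left(M \right)} = \sqrt{52 + M}$ ($h{\left(M \right)} = \sqrt{M + \left(\left(-4\right)^{2} + 6^{2}\right)} = \sqrt{M + \left(16 + 36\right)} = \sqrt{M + 52} = \sqrt{52 + M}$)
$l{\left(U \right)} h{\left(4 \right)} - 111 = \left(- \frac{4}{5}\right) \left(-7\right) \sqrt{52 + 4} - 111 = \frac{28 \sqrt{56}}{5} - 111 = \frac{28 \cdot 2 \sqrt{14}}{5} - 111 = \frac{56 \sqrt{14}}{5} - 111 = -111 + \frac{56 \sqrt{14}}{5}$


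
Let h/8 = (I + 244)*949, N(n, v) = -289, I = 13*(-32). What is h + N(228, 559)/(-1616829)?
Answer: -2111294111807/1616829 ≈ -1.3058e+6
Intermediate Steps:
I = -416
h = -1305824 (h = 8*((-416 + 244)*949) = 8*(-172*949) = 8*(-163228) = -1305824)
h + N(228, 559)/(-1616829) = -1305824 - 289/(-1616829) = -1305824 - 289*(-1/1616829) = -1305824 + 289/1616829 = -2111294111807/1616829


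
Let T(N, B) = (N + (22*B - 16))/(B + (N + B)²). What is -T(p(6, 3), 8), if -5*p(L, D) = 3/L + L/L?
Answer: -15970/6729 ≈ -2.3733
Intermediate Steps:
p(L, D) = -⅕ - 3/(5*L) (p(L, D) = -(3/L + L/L)/5 = -(3/L + 1)/5 = -(1 + 3/L)/5 = -⅕ - 3/(5*L))
T(N, B) = (-16 + N + 22*B)/(B + (B + N)²) (T(N, B) = (N + (-16 + 22*B))/(B + (B + N)²) = (-16 + N + 22*B)/(B + (B + N)²))
-T(p(6, 3), 8) = -(-16 + (⅕)*(-3 - 1*6)/6 + 22*8)/(8 + (8 + (⅕)*(-3 - 1*6)/6)²) = -(-16 + (⅕)*(⅙)*(-3 - 6) + 176)/(8 + (8 + (⅕)*(⅙)*(-3 - 6))²) = -(-16 + (⅕)*(⅙)*(-9) + 176)/(8 + (8 + (⅕)*(⅙)*(-9))²) = -(-16 - 3/10 + 176)/(8 + (8 - 3/10)²) = -1597/((8 + (77/10)²)*10) = -1597/((8 + 5929/100)*10) = -1597/(6729/100*10) = -100*1597/(6729*10) = -1*15970/6729 = -15970/6729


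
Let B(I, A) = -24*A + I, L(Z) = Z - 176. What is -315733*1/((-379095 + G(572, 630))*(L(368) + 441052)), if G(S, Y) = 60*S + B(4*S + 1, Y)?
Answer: 315733/157791501864 ≈ 2.0010e-6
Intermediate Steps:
L(Z) = -176 + Z
B(I, A) = I - 24*A
G(S, Y) = 1 - 24*Y + 64*S (G(S, Y) = 60*S + ((4*S + 1) - 24*Y) = 60*S + ((1 + 4*S) - 24*Y) = 60*S + (1 - 24*Y + 4*S) = 1 - 24*Y + 64*S)
-315733*1/((-379095 + G(572, 630))*(L(368) + 441052)) = -315733*1/((-379095 + (1 - 24*630 + 64*572))*((-176 + 368) + 441052)) = -315733*1/((-379095 + (1 - 15120 + 36608))*(192 + 441052)) = -315733*1/(441244*(-379095 + 21489)) = -315733/(441244*(-357606)) = -315733/(-157791501864) = -315733*(-1/157791501864) = 315733/157791501864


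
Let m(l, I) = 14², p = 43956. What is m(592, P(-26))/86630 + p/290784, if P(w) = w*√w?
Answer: 161037581/1049609080 ≈ 0.15343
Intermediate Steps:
P(w) = w^(3/2)
m(l, I) = 196
m(592, P(-26))/86630 + p/290784 = 196/86630 + 43956/290784 = 196*(1/86630) + 43956*(1/290784) = 98/43315 + 3663/24232 = 161037581/1049609080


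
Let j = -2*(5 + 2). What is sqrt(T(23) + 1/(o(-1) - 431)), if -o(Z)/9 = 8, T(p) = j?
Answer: I*sqrt(3542629)/503 ≈ 3.7419*I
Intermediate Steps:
j = -14 (j = -2*7 = -14)
T(p) = -14
o(Z) = -72 (o(Z) = -9*8 = -72)
sqrt(T(23) + 1/(o(-1) - 431)) = sqrt(-14 + 1/(-72 - 431)) = sqrt(-14 + 1/(-503)) = sqrt(-14 - 1/503) = sqrt(-7043/503) = I*sqrt(3542629)/503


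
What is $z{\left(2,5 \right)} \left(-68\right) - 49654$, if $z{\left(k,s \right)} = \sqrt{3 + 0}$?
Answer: $-49654 - 68 \sqrt{3} \approx -49772.0$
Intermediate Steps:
$z{\left(k,s \right)} = \sqrt{3}$
$z{\left(2,5 \right)} \left(-68\right) - 49654 = \sqrt{3} \left(-68\right) - 49654 = - 68 \sqrt{3} - 49654 = -49654 - 68 \sqrt{3}$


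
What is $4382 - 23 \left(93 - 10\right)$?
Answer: $2473$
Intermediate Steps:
$4382 - 23 \left(93 - 10\right) = 4382 - 23 \cdot 83 = 4382 - 1909 = 2473$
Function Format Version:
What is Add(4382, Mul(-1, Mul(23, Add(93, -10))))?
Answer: 2473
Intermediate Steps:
Add(4382, Mul(-1, Mul(23, Add(93, -10)))) = Add(4382, Mul(-1, Mul(23, 83))) = Add(4382, Mul(-1, 1909)) = Add(4382, -1909) = 2473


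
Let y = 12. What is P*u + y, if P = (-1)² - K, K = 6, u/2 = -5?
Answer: 62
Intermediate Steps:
u = -10 (u = 2*(-5) = -10)
P = -5 (P = (-1)² - 1*6 = 1 - 6 = -5)
P*u + y = -5*(-10) + 12 = 50 + 12 = 62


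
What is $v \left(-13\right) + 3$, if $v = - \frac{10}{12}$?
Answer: $\frac{83}{6} \approx 13.833$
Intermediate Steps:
$v = - \frac{5}{6}$ ($v = \left(-10\right) \frac{1}{12} = - \frac{5}{6} \approx -0.83333$)
$v \left(-13\right) + 3 = \left(- \frac{5}{6}\right) \left(-13\right) + 3 = \frac{65}{6} + 3 = \frac{83}{6}$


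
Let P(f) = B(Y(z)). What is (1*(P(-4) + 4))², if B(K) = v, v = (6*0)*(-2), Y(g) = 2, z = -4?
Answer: 16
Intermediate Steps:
v = 0 (v = 0*(-2) = 0)
B(K) = 0
P(f) = 0
(1*(P(-4) + 4))² = (1*(0 + 4))² = (1*4)² = 4² = 16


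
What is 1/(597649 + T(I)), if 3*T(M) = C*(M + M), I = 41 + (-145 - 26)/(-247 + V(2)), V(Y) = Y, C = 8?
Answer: 735/439435471 ≈ 1.6726e-6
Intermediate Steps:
I = 10216/245 (I = 41 + (-145 - 26)/(-247 + 2) = 41 - 171/(-245) = 41 - 171*(-1/245) = 41 + 171/245 = 10216/245 ≈ 41.698)
T(M) = 16*M/3 (T(M) = (8*(M + M))/3 = (8*(2*M))/3 = (16*M)/3 = 16*M/3)
1/(597649 + T(I)) = 1/(597649 + (16/3)*(10216/245)) = 1/(597649 + 163456/735) = 1/(439435471/735) = 735/439435471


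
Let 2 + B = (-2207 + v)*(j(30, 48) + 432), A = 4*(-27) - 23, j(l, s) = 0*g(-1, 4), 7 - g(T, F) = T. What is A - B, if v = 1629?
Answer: 249567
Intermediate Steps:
g(T, F) = 7 - T
j(l, s) = 0 (j(l, s) = 0*(7 - 1*(-1)) = 0*(7 + 1) = 0*8 = 0)
A = -131 (A = -108 - 23 = -131)
B = -249698 (B = -2 + (-2207 + 1629)*(0 + 432) = -2 - 578*432 = -2 - 249696 = -249698)
A - B = -131 - 1*(-249698) = -131 + 249698 = 249567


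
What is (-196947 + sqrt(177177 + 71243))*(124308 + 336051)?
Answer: -90666323973 + 920718*sqrt(62105) ≈ -9.0437e+10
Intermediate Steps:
(-196947 + sqrt(177177 + 71243))*(124308 + 336051) = (-196947 + sqrt(248420))*460359 = (-196947 + 2*sqrt(62105))*460359 = -90666323973 + 920718*sqrt(62105)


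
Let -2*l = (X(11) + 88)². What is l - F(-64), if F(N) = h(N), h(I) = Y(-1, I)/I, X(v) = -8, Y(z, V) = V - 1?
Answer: -204865/64 ≈ -3201.0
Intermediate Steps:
Y(z, V) = -1 + V
h(I) = (-1 + I)/I
F(N) = (-1 + N)/N
l = -3200 (l = -(-8 + 88)²/2 = -½*80² = -½*6400 = -3200)
l - F(-64) = -3200 - (-1 - 64)/(-64) = -3200 - (-1)*(-65)/64 = -3200 - 1*65/64 = -3200 - 65/64 = -204865/64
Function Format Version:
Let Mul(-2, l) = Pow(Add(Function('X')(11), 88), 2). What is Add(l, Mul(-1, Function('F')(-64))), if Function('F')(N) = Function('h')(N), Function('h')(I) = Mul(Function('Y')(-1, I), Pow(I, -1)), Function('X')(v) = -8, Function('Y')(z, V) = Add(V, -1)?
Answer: Rational(-204865, 64) ≈ -3201.0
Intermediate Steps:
Function('Y')(z, V) = Add(-1, V)
Function('h')(I) = Mul(Pow(I, -1), Add(-1, I)) (Function('h')(I) = Mul(Add(-1, I), Pow(I, -1)) = Mul(Pow(I, -1), Add(-1, I)))
Function('F')(N) = Mul(Pow(N, -1), Add(-1, N))
l = -3200 (l = Mul(Rational(-1, 2), Pow(Add(-8, 88), 2)) = Mul(Rational(-1, 2), Pow(80, 2)) = Mul(Rational(-1, 2), 6400) = -3200)
Add(l, Mul(-1, Function('F')(-64))) = Add(-3200, Mul(-1, Mul(Pow(-64, -1), Add(-1, -64)))) = Add(-3200, Mul(-1, Mul(Rational(-1, 64), -65))) = Add(-3200, Mul(-1, Rational(65, 64))) = Add(-3200, Rational(-65, 64)) = Rational(-204865, 64)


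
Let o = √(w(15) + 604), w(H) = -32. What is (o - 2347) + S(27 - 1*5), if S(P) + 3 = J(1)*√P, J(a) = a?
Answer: -2350 + √22 + 2*√143 ≈ -2321.4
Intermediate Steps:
S(P) = -3 + √P (S(P) = -3 + 1*√P = -3 + √P)
o = 2*√143 (o = √(-32 + 604) = √572 = 2*√143 ≈ 23.917)
(o - 2347) + S(27 - 1*5) = (2*√143 - 2347) + (-3 + √(27 - 1*5)) = (-2347 + 2*√143) + (-3 + √(27 - 5)) = (-2347 + 2*√143) + (-3 + √22) = -2350 + √22 + 2*√143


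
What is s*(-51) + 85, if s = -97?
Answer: 5032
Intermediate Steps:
s*(-51) + 85 = -97*(-51) + 85 = 4947 + 85 = 5032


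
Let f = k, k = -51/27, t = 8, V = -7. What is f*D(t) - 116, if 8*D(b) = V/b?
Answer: -66697/576 ≈ -115.79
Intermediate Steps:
k = -17/9 (k = -51*1/27 = -17/9 ≈ -1.8889)
D(b) = -7/(8*b) (D(b) = (-7/b)/8 = -7/(8*b))
f = -17/9 ≈ -1.8889
f*D(t) - 116 = -(-119)/(72*8) - 116 = -17/9*(-7/64) - 116 = 119/576 - 116 = -66697/576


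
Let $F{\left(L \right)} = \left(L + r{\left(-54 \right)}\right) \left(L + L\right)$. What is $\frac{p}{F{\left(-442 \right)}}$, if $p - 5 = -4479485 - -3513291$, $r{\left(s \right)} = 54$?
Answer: $- \frac{966189}{342992} \approx -2.8169$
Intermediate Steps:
$p = -966189$ ($p = 5 - 966194 = -966189$)
$F{\left(L \right)} = 2 L \left(54 + L\right)$ ($F{\left(L \right)} = \left(L + 54\right) \left(L + L\right) = \left(54 + L\right) 2 L = 2 L \left(54 + L\right)$)
$\frac{p}{F{\left(-442 \right)}} = - \frac{966189}{2 \left(-442\right) \left(54 - 442\right)} = - \frac{966189}{2 \left(-442\right) \left(-388\right)} = - \frac{966189}{342992}$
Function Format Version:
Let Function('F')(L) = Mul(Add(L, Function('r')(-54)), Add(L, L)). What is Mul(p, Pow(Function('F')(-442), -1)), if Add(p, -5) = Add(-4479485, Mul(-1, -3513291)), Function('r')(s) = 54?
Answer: Rational(-966189, 342992) ≈ -2.8169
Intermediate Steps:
p = -966189 (p = Add(5, Add(-4479485, Mul(-1, -3513291))) = Add(5, Add(-4479485, 3513291)) = Add(5, -966194) = -966189)
Function('F')(L) = Mul(2, L, Add(54, L)) (Function('F')(L) = Mul(Add(L, 54), Add(L, L)) = Mul(Add(54, L), Mul(2, L)) = Mul(2, L, Add(54, L)))
Mul(p, Pow(Function('F')(-442), -1)) = Mul(-966189, Pow(Mul(2, -442, Add(54, -442)), -1)) = Mul(-966189, Pow(Mul(2, -442, -388), -1)) = Mul(-966189, Pow(342992, -1)) = Mul(-966189, Rational(1, 342992)) = Rational(-966189, 342992)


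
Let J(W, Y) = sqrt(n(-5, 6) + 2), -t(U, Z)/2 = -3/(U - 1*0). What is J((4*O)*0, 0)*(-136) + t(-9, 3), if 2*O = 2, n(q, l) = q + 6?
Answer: -2/3 - 136*sqrt(3) ≈ -236.23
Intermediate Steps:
n(q, l) = 6 + q
O = 1 (O = (1/2)*2 = 1)
t(U, Z) = 6/U (t(U, Z) = -(-6)/(U - 1*0) = -(-6)/(U + 0) = -(-6)/U = 6/U)
J(W, Y) = sqrt(3) (J(W, Y) = sqrt((6 - 5) + 2) = sqrt(1 + 2) = sqrt(3))
J((4*O)*0, 0)*(-136) + t(-9, 3) = sqrt(3)*(-136) + 6/(-9) = -136*sqrt(3) + 6*(-1/9) = -136*sqrt(3) - 2/3 = -2/3 - 136*sqrt(3)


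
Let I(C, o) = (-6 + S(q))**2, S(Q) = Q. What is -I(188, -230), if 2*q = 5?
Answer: -49/4 ≈ -12.250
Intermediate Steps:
q = 5/2 (q = (1/2)*5 = 5/2 ≈ 2.5000)
I(C, o) = 49/4 (I(C, o) = (-6 + 5/2)**2 = (-7/2)**2 = 49/4)
-I(188, -230) = -1*49/4 = -49/4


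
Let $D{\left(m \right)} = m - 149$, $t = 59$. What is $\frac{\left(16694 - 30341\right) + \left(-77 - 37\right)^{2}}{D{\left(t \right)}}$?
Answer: $\frac{217}{30} \approx 7.2333$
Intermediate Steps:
$D{\left(m \right)} = -149 + m$
$\frac{\left(16694 - 30341\right) + \left(-77 - 37\right)^{2}}{D{\left(t \right)}} = \frac{\left(16694 - 30341\right) + \left(-77 - 37\right)^{2}}{-149 + 59} = \frac{-13647 + \left(-114\right)^{2}}{-90} = \left(-13647 + 12996\right) \left(- \frac{1}{90}\right) = \left(-651\right) \left(- \frac{1}{90}\right) = \frac{217}{30}$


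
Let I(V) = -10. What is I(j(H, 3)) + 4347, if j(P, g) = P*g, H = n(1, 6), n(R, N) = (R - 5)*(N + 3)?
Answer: 4337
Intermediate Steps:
n(R, N) = (-5 + R)*(3 + N)
H = -36 (H = -15 - 5*6 + 3*1 + 6*1 = -15 - 30 + 3 + 6 = -36)
I(j(H, 3)) + 4347 = -10 + 4347 = 4337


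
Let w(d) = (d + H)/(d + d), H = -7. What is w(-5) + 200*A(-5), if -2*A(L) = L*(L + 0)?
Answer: -12494/5 ≈ -2498.8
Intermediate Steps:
w(d) = (-7 + d)/(2*d) (w(d) = (d - 7)/(d + d) = (-7 + d)/((2*d)) = (-7 + d)*(1/(2*d)) = (-7 + d)/(2*d))
A(L) = -L**2/2 (A(L) = -L*(L + 0)/2 = -L*L/2 = -L**2/2)
w(-5) + 200*A(-5) = (1/2)*(-7 - 5)/(-5) + 200*(-1/2*(-5)**2) = (1/2)*(-1/5)*(-12) + 200*(-1/2*25) = 6/5 + 200*(-25/2) = 6/5 - 2500 = -12494/5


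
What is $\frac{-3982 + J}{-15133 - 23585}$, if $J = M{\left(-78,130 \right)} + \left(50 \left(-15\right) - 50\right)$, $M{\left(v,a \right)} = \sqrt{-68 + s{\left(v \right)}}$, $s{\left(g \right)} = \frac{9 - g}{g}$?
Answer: $\frac{797}{6453} - \frac{i \sqrt{46722}}{1006668} \approx 0.12351 - 0.00021472 i$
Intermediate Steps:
$s{\left(g \right)} = \frac{9 - g}{g}$
$M{\left(v,a \right)} = \sqrt{-68 + \frac{9 - v}{v}}$
$J = -800 + \frac{i \sqrt{46722}}{26}$ ($J = \sqrt{-69 + \frac{9}{-78}} + \left(50 \left(-15\right) - 50\right) = \sqrt{-69 + 9 \left(- \frac{1}{78}\right)} - 800 = \sqrt{-69 - \frac{3}{26}} - 800 = \sqrt{- \frac{1797}{26}} - 800 = \frac{i \sqrt{46722}}{26} - 800 = -800 + \frac{i \sqrt{46722}}{26} \approx -800.0 + 8.3136 i$)
$\frac{-3982 + J}{-15133 - 23585} = \frac{-3982 - \left(800 - \frac{i \sqrt{46722}}{26}\right)}{-15133 - 23585} = \frac{-4782 + \frac{i \sqrt{46722}}{26}}{-38718} = \left(-4782 + \frac{i \sqrt{46722}}{26}\right) \left(- \frac{1}{38718}\right) = \frac{797}{6453} - \frac{i \sqrt{46722}}{1006668}$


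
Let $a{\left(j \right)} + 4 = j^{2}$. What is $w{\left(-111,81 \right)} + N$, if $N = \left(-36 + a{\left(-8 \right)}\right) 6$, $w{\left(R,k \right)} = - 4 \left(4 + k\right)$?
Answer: $-196$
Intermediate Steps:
$a{\left(j \right)} = -4 + j^{2}$
$w{\left(R,k \right)} = -16 - 4 k$
$N = 144$ ($N = \left(-36 - \left(4 - \left(-8\right)^{2}\right)\right) 6 = \left(-36 + \left(-4 + 64\right)\right) 6 = \left(-36 + 60\right) 6 = 24 \cdot 6 = 144$)
$w{\left(-111,81 \right)} + N = \left(-16 - 324\right) + 144 = -340 + 144 = -196$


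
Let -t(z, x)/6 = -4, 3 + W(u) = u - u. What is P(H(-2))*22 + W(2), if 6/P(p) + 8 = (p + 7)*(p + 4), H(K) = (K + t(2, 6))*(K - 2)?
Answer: -5064/1699 ≈ -2.9806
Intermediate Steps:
W(u) = -3 (W(u) = -3 + (u - u) = -3 + 0 = -3)
t(z, x) = 24 (t(z, x) = -6*(-4) = 24)
H(K) = (-2 + K)*(24 + K) (H(K) = (K + 24)*(K - 2) = (24 + K)*(-2 + K) = (-2 + K)*(24 + K))
P(p) = 6/(-8 + (4 + p)*(7 + p)) (P(p) = 6/(-8 + (p + 7)*(p + 4)) = 6/(-8 + (7 + p)*(4 + p)) = 6/(-8 + (4 + p)*(7 + p)))
P(H(-2))*22 + W(2) = (6/(20 + (-48 + (-2)² + 22*(-2))² + 11*(-48 + (-2)² + 22*(-2))))*22 - 3 = (6/(20 + (-48 + 4 - 44)² + 11*(-48 + 4 - 44)))*22 - 3 = (6/(20 + (-88)² + 11*(-88)))*22 - 3 = (6/(20 + 7744 - 968))*22 - 3 = (6/6796)*22 - 3 = (6*(1/6796))*22 - 3 = (3/3398)*22 - 3 = 33/1699 - 3 = -5064/1699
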